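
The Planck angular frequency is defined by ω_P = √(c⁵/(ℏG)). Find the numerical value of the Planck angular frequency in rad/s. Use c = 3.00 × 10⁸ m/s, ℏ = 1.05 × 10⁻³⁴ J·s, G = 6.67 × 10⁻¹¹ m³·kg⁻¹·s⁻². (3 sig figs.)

1.86 × 10⁴³ rad/s

ω_P = √(c⁵/(ℏG))
  = √(3.47 × 10⁸⁶)
  = 1.86 × 10⁴³ rad/s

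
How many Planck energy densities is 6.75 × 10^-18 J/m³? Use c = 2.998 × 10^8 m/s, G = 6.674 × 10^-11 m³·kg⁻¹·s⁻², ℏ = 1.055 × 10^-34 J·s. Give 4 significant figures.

1.457 × 10^-131

Planck energy density: u_P = c⁷/(ℏG²) = 4.632 × 10^113 J/m³.
6.75 × 10^-18 / 4.632 × 10^113 = 1.457 × 10^-131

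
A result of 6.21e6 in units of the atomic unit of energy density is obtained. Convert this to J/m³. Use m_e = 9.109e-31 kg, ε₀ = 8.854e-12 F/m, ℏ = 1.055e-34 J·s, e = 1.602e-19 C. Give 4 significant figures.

One atomic unit of energy density: u_au = E_h/a₀³ = m_e⁴e¹⁰/((4πε₀)⁵ℏ⁸) = 2.929e13 J/m³.
6.21e6 × 2.929e13 J/m³ = 1.819e20 J/m³

1.819e20 J/m³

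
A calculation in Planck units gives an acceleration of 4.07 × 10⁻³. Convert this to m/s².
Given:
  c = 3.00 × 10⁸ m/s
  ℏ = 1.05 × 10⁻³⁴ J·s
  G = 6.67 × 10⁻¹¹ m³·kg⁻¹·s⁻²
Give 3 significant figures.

2.27 × 10⁴⁹ m/s²

One Planck acceleration: a_P = √(c⁷/(ℏG)) = 5.59 × 10⁵¹ m/s².
4.07 × 10⁻³ × 5.59 × 10⁵¹ m/s² = 2.27 × 10⁴⁹ m/s²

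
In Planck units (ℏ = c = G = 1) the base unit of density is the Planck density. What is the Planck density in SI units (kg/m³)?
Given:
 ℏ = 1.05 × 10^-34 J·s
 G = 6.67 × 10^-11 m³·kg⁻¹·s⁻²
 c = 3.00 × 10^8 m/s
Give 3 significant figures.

ρ_P = c⁵/(ℏG²)
  = 2.43 × 10^42 / 4.67 × 10^-55
  = 5.20 × 10^96 kg/m³

5.20 × 10^96 kg/m³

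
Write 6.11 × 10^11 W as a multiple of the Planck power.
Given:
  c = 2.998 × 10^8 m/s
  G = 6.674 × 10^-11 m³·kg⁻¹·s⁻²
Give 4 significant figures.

1.684 × 10^-41

Planck power: P_P = c⁵/G = 3.629 × 10^52 W.
6.11 × 10^11 / 3.629 × 10^52 = 1.684 × 10^-41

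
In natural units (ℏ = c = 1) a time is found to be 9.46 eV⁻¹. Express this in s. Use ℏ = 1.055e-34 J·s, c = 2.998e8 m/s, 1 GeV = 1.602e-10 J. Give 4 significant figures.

6.230e-15 s

A time is [E]⁻¹ in ℏ=c=1; restore one factor of ℏ.
1 GeV⁻¹ → ℏ × (1 GeV in J)⁻¹ = 6.586e-25 s.
Convert the energy scale: 9.46 eV⁻¹ = 9.46e9 GeV⁻¹.
Result: 9.46e9 × 6.586e-25 = 6.230e-15 s.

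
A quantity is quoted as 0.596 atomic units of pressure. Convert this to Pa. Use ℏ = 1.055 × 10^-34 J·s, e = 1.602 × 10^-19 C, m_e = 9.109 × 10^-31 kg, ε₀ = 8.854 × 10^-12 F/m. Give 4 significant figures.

1.746 × 10^13 Pa

One atomic unit of pressure: P_au = E_h/a₀³ = m_e⁴e¹⁰/((4πε₀)⁵ℏ⁸) = 2.929 × 10^13 Pa.
0.596 × 2.929 × 10^13 Pa = 1.746 × 10^13 Pa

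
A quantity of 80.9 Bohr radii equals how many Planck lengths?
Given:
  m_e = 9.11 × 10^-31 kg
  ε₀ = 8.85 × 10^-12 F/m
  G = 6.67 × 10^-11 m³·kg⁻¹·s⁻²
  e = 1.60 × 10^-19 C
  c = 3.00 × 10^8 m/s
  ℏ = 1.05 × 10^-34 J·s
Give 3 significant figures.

Bohr radius: a₀ = 4πε₀ℏ²/(m_e e²) = 5.26 × 10^-11 m
Planck length: ℓ_P = √(ℏG/c³) = 1.61 × 10^-35 m
80.9 × 5.26 × 10^-11 / 1.61 × 10^-35 = 2.64 × 10^26

2.64 × 10^26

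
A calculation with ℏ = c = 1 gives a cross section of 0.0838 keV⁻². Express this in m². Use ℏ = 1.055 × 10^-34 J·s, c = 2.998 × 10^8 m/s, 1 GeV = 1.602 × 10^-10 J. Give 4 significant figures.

Area is [L]² = [E]⁻²·(ℏc)²; restore (ℏc)².
1 GeV⁻² → (ℏc)² × (1 GeV in J)⁻² = 3.898 × 10^-32 m².
Convert the energy scale: 0.0838 keV⁻² = 8.38 × 10^10 GeV⁻².
Result: 8.38 × 10^10 × 3.898 × 10^-32 = 3.267 × 10^-21 m².

3.267 × 10^-21 m²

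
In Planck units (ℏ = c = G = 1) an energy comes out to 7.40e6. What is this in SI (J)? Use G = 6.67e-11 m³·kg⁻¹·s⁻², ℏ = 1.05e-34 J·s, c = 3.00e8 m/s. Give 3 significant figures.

One Planck energy: E_P = √(ℏc⁵/G) = 1.96e9 J.
7.40e6 × 1.96e9 J = 1.45e16 J

1.45e16 J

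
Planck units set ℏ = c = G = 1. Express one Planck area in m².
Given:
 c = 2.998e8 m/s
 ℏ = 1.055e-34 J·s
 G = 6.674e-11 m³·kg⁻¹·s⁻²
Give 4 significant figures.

Dimensional analysis gives A_P = ℏG/c³.
  = 7.041e-45 / 2.695e25
  = 2.613e-70 m²

2.613e-70 m²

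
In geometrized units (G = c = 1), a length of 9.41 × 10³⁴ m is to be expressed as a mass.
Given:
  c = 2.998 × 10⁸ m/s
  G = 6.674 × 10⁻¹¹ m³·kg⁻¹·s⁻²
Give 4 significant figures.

1.267 × 10⁶² kg

Length → mass via c²/G.
9.41 × 10³⁴ m × (c²/G) = 1.267 × 10⁶² kg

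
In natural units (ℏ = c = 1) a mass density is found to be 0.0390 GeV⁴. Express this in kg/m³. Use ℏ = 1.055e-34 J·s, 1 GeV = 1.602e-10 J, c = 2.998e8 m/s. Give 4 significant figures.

Mass density is [E]/(c²[L]³) = [E]⁴/(ℏ³c⁵).
1 GeV⁴ → 1/(ℏ³c⁵) × (1 GeV in J)⁴ = 2.316e20 kg/m³.
Result: 0.0390 × 2.316e20 = 9.032e18 kg/m³.

9.032e18 kg/m³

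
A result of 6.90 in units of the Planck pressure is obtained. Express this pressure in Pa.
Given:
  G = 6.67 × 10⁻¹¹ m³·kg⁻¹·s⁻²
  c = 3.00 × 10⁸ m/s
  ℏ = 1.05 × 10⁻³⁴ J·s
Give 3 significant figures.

3.23 × 10¹¹⁴ Pa

One Planck pressure: p_P = c⁷/(ℏG²) = 4.68 × 10¹¹³ Pa.
6.90 × 4.68 × 10¹¹³ Pa = 3.23 × 10¹¹⁴ Pa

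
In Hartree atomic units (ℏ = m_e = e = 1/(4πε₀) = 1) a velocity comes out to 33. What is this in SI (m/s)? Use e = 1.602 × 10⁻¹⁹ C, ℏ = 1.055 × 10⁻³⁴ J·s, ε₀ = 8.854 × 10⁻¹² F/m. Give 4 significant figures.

7.215 × 10⁷ m/s

One atomic unit of velocity: v_au = e²/(4πε₀ℏ) = 2.186 × 10⁶ m/s.
33 × 2.186 × 10⁶ m/s = 7.215 × 10⁷ m/s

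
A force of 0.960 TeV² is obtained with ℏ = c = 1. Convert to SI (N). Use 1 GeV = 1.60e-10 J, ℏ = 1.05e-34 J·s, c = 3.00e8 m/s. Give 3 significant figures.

Force is [E]/[L] = [E]²/(ℏc); restore (ℏc)⁻¹.
1 GeV² → 1/(ℏc) × (1 GeV in J)² = 8.13e5 N.
Convert the energy scale: 0.960 TeV² = 9.60e5 GeV².
Result: 9.60e5 × 8.13e5 = 7.80e11 N.

7.80e11 N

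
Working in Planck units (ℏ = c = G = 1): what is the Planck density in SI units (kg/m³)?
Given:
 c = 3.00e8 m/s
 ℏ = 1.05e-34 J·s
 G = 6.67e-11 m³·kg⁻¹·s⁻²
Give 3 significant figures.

Dimensional analysis gives ρ_P = c⁵/(ℏG²).
  = 2.43e42 / 4.67e-55
  = 5.20e96 kg/m³

5.20e96 kg/m³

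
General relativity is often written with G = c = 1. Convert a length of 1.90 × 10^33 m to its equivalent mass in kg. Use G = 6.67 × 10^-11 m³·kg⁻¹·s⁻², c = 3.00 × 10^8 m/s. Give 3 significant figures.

2.56 × 10^60 kg

Length → mass via c²/G.
1.90 × 10^33 m × (c²/G) = 2.56 × 10^60 kg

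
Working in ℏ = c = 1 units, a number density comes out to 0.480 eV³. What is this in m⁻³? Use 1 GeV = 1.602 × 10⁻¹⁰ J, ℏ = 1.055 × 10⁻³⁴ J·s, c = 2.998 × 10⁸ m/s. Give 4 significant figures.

Number density is [L]⁻³ = [E]³/(ℏc)³.
1 GeV³ → 1/(ℏc)³ × (1 GeV in J)³ = 1.299 × 10⁴⁷ m⁻³.
Convert the energy scale: 0.480 eV³ = 4.80 × 10⁻²⁸ GeV³.
Result: 4.80 × 10⁻²⁸ × 1.299 × 10⁴⁷ = 6.237 × 10¹⁹ m⁻³.

6.237 × 10¹⁹ m⁻³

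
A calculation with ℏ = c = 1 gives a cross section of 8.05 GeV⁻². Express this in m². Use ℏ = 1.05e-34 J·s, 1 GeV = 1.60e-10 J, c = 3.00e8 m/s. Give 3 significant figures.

3.12e-31 m²

Area is [L]² = [E]⁻²·(ℏc)²; restore (ℏc)².
1 GeV⁻² → (ℏc)² × (1 GeV in J)⁻² = 3.88e-32 m².
Result: 8.05 × 3.88e-32 = 3.12e-31 m².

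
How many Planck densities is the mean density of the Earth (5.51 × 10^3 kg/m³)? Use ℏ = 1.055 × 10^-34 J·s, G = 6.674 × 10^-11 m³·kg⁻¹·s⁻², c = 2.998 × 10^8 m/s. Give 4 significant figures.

Planck density: ρ_P = c⁵/(ℏG²) = 5.154 × 10^96 kg/m³.
5.51 × 10^3 / 5.154 × 10^96 = 1.069 × 10^-93

1.069 × 10^-93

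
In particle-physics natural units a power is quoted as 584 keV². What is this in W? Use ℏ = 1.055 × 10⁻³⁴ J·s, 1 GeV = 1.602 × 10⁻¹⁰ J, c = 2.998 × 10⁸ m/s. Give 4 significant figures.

Power is [E]/[T] = [E]²/ℏ.
1 GeV² → 1/ℏ × (1 GeV in J)² = 2.433 × 10¹⁴ W.
Convert the energy scale: 584 keV² = 5.84 × 10⁻¹⁰ GeV².
Result: 5.84 × 10⁻¹⁰ × 2.433 × 10¹⁴ = 1.421 × 10⁵ W.

1.421 × 10⁵ W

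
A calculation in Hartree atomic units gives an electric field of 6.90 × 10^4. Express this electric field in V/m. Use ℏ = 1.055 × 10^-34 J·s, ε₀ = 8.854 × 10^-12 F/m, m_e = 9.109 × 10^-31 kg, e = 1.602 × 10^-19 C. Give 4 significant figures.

One atomic unit of electric field: E_au = E_h/(e a₀) = m_e²e⁵/((4πε₀)³ℏ⁴) = 5.131 × 10^11 V/m.
6.90 × 10^4 × 5.131 × 10^11 V/m = 3.540 × 10^16 V/m

3.540 × 10^16 V/m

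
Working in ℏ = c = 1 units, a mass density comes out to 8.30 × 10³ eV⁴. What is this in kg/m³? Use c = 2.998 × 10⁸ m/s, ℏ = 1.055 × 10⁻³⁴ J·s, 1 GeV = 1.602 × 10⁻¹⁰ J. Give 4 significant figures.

1.922 × 10⁻¹² kg/m³

Mass density is [E]/(c²[L]³) = [E]⁴/(ℏ³c⁵).
1 GeV⁴ → 1/(ℏ³c⁵) × (1 GeV in J)⁴ = 2.316 × 10²⁰ kg/m³.
Convert the energy scale: 8.30 × 10³ eV⁴ = 8.30 × 10⁻³³ GeV⁴.
Result: 8.30 × 10⁻³³ × 2.316 × 10²⁰ = 1.922 × 10⁻¹² kg/m³.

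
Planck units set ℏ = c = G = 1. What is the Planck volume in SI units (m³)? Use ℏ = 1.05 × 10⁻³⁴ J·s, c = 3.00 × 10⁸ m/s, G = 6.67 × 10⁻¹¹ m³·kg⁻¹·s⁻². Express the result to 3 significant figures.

4.18 × 10⁻¹⁰⁵ m³

From ℏ = c = G = 1 the volume scale is V_P = (ℏG/c³)^(3/2).
  = √(1.75 × 10⁻²⁰⁹)
  = 4.18 × 10⁻¹⁰⁵ m³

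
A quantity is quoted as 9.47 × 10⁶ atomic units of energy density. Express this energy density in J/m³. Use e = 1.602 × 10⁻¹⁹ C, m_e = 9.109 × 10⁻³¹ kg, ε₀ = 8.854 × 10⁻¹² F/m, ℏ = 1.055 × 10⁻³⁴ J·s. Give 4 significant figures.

One atomic unit of energy density: u_au = E_h/a₀³ = m_e⁴e¹⁰/((4πε₀)⁵ℏ⁸) = 2.929 × 10¹³ J/m³.
9.47 × 10⁶ × 2.929 × 10¹³ J/m³ = 2.774 × 10²⁰ J/m³

2.774 × 10²⁰ J/m³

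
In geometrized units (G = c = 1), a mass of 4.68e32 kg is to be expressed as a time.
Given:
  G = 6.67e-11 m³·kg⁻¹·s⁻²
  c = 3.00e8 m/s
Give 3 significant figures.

1.16e-3 s

Mass → time via G/c³.
4.68e32 kg × (G/c³) = 1.16e-3 s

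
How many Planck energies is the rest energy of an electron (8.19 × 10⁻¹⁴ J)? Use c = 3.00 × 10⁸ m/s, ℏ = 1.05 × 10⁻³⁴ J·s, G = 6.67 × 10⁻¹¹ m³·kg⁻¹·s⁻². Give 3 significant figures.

4.19 × 10⁻²³

Planck energy: E_P = √(ℏc⁵/G) = 1.96 × 10⁹ J.
8.19 × 10⁻¹⁴ / 1.96 × 10⁹ = 4.19 × 10⁻²³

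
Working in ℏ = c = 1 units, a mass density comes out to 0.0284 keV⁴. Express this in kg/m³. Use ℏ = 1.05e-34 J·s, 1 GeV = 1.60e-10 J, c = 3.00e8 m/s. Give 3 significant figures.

6.62e-6 kg/m³

Mass density is [E]/(c²[L]³) = [E]⁴/(ℏ³c⁵).
1 GeV⁴ → 1/(ℏ³c⁵) × (1 GeV in J)⁴ = 2.33e20 kg/m³.
Convert the energy scale: 0.0284 keV⁴ = 2.84e-26 GeV⁴.
Result: 2.84e-26 × 2.33e20 = 6.62e-6 kg/m³.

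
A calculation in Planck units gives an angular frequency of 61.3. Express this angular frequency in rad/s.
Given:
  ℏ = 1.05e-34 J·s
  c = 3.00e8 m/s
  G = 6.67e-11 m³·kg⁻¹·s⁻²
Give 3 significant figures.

One Planck angular frequency: ω_P = √(c⁵/(ℏG)) = 1.86e43 rad/s.
61.3 × 1.86e43 rad/s = 1.14e45 rad/s

1.14e45 rad/s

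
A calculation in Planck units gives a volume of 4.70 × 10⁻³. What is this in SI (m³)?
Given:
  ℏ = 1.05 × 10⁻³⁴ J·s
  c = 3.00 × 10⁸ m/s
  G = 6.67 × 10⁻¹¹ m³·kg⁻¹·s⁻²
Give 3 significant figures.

1.96 × 10⁻¹⁰⁷ m³

One Planck volume: V_P = (ℏG/c³)^(3/2) = 4.18 × 10⁻¹⁰⁵ m³.
4.70 × 10⁻³ × 4.18 × 10⁻¹⁰⁵ m³ = 1.96 × 10⁻¹⁰⁷ m³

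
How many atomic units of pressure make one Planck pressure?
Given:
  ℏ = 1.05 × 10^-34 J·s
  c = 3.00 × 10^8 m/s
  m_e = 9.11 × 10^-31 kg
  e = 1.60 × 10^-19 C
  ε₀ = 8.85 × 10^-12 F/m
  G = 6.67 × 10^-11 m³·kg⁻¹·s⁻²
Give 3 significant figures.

1.55 × 10^100

Planck pressure: p_P = c⁷/(ℏG²) = 4.68 × 10^113 Pa
atomic unit of pressure: P_au = E_h/a₀³ = m_e⁴e¹⁰/((4πε₀)⁵ℏ⁸) = 3.01 × 10^13 Pa
ratio = 4.68 × 10^113 / 3.01 × 10^13 = 1.55 × 10^100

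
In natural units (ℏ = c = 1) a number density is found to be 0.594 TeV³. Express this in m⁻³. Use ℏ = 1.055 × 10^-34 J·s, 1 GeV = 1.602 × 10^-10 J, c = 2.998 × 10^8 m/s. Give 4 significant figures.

Number density is [L]⁻³ = [E]³/(ℏc)³.
1 GeV³ → 1/(ℏc)³ × (1 GeV in J)³ = 1.299 × 10^47 m⁻³.
Convert the energy scale: 0.594 TeV³ = 5.94 × 10^8 GeV³.
Result: 5.94 × 10^8 × 1.299 × 10^47 = 7.718 × 10^55 m⁻³.

7.718 × 10^55 m⁻³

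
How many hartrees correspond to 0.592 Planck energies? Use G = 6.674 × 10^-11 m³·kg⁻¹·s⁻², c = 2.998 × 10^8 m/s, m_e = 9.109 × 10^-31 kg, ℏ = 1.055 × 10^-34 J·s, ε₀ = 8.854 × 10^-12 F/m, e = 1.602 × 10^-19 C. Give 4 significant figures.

Planck energy: E_P = √(ℏc⁵/G) = 1.957 × 10^9 J
hartree: E_h = m_e e⁴/(4πε₀ℏ)² = 4.354 × 10^-18 J
0.592 × 1.957 × 10^9 / 4.354 × 10^-18 = 2.660 × 10^26

2.660 × 10^26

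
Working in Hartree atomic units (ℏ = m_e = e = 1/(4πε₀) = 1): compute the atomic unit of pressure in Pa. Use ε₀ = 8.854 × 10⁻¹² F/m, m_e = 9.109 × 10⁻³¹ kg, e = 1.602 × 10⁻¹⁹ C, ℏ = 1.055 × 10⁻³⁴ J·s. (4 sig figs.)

2.929 × 10¹³ Pa

Dimensional analysis gives P_au = E_h/a₀³ = m_e⁴e¹⁰/((4πε₀)⁵ℏ⁸).
E_h = 4.354 × 10⁻¹⁸ J
a₀ = 5.297 × 10⁻¹¹ m
E_h/a₀³ = 2.929 × 10¹³ Pa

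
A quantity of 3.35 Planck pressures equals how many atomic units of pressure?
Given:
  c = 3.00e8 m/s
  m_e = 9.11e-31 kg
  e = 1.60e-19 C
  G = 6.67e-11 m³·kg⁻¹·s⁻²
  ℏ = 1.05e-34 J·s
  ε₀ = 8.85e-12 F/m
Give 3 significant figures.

Planck pressure: p_P = c⁷/(ℏG²) = 4.68e113 Pa
atomic unit of pressure: P_au = E_h/a₀³ = m_e⁴e¹⁰/((4πε₀)⁵ℏ⁸) = 3.01e13 Pa
3.35 × 4.68e113 / 3.01e13 = 5.21e100

5.21e100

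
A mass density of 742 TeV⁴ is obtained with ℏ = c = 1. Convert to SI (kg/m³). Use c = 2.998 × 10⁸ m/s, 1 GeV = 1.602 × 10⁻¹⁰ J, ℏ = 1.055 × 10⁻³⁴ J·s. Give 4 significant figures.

Mass density is [E]/(c²[L]³) = [E]⁴/(ℏ³c⁵).
1 GeV⁴ → 1/(ℏ³c⁵) × (1 GeV in J)⁴ = 2.316 × 10²⁰ kg/m³.
Convert the energy scale: 742 TeV⁴ = 7.42 × 10¹⁴ GeV⁴.
Result: 7.42 × 10¹⁴ × 2.316 × 10²⁰ = 1.718 × 10³⁵ kg/m³.

1.718 × 10³⁵ kg/m³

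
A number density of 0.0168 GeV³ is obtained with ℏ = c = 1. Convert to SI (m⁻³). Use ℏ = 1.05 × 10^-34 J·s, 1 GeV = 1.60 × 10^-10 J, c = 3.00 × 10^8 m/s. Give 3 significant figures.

2.20 × 10^45 m⁻³

Number density is [L]⁻³ = [E]³/(ℏc)³.
1 GeV³ → 1/(ℏc)³ × (1 GeV in J)³ = 1.31 × 10^47 m⁻³.
Result: 0.0168 × 1.31 × 10^47 = 2.20 × 10^45 m⁻³.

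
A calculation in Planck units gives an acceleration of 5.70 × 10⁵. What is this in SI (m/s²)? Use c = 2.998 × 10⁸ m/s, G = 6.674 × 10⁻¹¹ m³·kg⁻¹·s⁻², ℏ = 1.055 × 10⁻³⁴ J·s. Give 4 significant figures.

3.169 × 10⁵⁷ m/s²

One Planck acceleration: a_P = √(c⁷/(ℏG)) = 5.560 × 10⁵¹ m/s².
5.70 × 10⁵ × 5.560 × 10⁵¹ m/s² = 3.169 × 10⁵⁷ m/s²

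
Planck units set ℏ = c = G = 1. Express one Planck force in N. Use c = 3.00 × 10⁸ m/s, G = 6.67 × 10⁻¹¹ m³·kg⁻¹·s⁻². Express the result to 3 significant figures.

From ℏ = c = G = 1 the force scale is F_P = c⁴/G.
  = 8.10 × 10³³ / 6.67 × 10⁻¹¹
  = 1.21 × 10⁴⁴ N

1.21 × 10⁴⁴ N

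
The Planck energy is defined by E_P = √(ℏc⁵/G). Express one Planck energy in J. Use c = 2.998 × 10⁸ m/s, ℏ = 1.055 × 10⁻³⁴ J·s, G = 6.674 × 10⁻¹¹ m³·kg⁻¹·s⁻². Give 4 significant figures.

1.957 × 10⁹ J

E_P = √(ℏc⁵/G)
  = √(3.828 × 10¹⁸)
  = 1.957 × 10⁹ J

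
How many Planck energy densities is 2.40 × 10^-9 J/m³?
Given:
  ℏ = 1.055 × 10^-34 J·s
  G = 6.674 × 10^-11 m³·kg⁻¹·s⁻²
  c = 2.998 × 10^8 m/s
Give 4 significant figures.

5.181 × 10^-123

Planck energy density: u_P = c⁷/(ℏG²) = 4.632 × 10^113 J/m³.
2.40 × 10^-9 / 4.632 × 10^113 = 5.181 × 10^-123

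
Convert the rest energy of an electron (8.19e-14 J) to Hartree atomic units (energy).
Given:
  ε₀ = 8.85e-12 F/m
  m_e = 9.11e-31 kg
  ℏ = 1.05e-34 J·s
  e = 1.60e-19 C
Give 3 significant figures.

1.87e4

hartree: E_h = m_e e⁴/(4πε₀ℏ)² = 4.38e-18 J.
8.19e-14 / 4.38e-18 = 1.87e4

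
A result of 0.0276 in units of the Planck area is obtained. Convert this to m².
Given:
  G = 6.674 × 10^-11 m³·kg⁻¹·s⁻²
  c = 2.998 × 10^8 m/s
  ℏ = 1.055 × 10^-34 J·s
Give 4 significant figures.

7.212 × 10^-72 m²

One Planck area: A_P = ℏG/c³ = 2.613 × 10^-70 m².
0.0276 × 2.613 × 10^-70 m² = 7.212 × 10^-72 m²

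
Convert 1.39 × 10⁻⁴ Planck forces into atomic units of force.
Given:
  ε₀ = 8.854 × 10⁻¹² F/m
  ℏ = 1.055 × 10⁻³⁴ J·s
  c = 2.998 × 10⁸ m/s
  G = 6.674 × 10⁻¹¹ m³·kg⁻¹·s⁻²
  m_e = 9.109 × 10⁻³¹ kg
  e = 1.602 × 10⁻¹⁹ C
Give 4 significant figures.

2.047 × 10⁴⁷

Planck force: F_P = c⁴/G = 1.210 × 10⁴⁴ N
atomic unit of force: F_au = E_h/a₀ = m_e²e⁶/((4πε₀)³ℏ⁴) = 8.220 × 10⁻⁸ N
1.39 × 10⁻⁴ × 1.210 × 10⁴⁴ / 8.220 × 10⁻⁸ = 2.047 × 10⁴⁷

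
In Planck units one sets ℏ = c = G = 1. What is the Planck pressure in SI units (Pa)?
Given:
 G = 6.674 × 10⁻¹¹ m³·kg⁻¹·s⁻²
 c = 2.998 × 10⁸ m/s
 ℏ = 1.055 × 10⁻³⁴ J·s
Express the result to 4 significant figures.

p_P = c⁷/(ℏG²)
  = 2.177 × 10⁵⁹ / 4.699 × 10⁻⁵⁵
  = 4.632 × 10¹¹³ Pa

4.632 × 10¹¹³ Pa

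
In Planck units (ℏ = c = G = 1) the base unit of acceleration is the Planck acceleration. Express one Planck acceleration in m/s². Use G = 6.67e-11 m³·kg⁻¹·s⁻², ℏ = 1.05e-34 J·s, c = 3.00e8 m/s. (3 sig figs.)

a_P = √(c⁷/(ℏG))
  = √(3.12e103)
  = 5.59e51 m/s²

5.59e51 m/s²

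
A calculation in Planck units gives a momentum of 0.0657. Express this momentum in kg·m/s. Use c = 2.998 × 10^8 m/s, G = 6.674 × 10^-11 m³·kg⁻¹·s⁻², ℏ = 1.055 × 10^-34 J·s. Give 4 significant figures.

0.4288 kg·m/s

One Planck momentum: p_P = √(ℏc³/G) = 6.527 kg·m/s.
0.0657 × 6.527 kg·m/s = 0.4288 kg·m/s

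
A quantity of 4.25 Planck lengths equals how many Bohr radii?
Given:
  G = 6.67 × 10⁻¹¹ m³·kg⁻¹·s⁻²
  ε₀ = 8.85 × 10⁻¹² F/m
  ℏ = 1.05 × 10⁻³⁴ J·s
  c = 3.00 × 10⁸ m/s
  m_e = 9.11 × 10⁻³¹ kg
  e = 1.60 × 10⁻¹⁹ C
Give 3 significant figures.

Planck length: ℓ_P = √(ℏG/c³) = 1.61 × 10⁻³⁵ m
Bohr radius: a₀ = 4πε₀ℏ²/(m_e e²) = 5.26 × 10⁻¹¹ m
4.25 × 1.61 × 10⁻³⁵ / 5.26 × 10⁻¹¹ = 1.30 × 10⁻²⁴

1.30 × 10⁻²⁴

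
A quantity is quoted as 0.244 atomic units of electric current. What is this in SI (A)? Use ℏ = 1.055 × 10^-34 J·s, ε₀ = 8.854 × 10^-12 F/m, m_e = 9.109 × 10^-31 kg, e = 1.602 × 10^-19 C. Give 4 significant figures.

One atomic unit of electric current: I_au = e E_h/ℏ = m_e e⁵/((4πε₀)²ℏ³) = 6.612 × 10^-3 A.
0.244 × 6.612 × 10^-3 A = 1.613 × 10^-3 A

1.613 × 10^-3 A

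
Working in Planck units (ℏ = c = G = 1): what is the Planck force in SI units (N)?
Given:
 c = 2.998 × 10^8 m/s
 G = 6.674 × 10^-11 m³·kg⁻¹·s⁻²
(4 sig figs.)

Dimensional analysis gives F_P = c⁴/G.
  = 8.078 × 10^33 / 6.674 × 10^-11
  = 1.210 × 10^44 N

1.210 × 10^44 N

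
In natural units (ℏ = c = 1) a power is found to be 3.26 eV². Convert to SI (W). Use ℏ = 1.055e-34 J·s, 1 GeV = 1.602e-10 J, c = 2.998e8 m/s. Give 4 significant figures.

7.930e-4 W

Power is [E]/[T] = [E]²/ℏ.
1 GeV² → 1/ℏ × (1 GeV in J)² = 2.433e14 W.
Convert the energy scale: 3.26 eV² = 3.26e-18 GeV².
Result: 3.26e-18 × 2.433e14 = 7.930e-4 W.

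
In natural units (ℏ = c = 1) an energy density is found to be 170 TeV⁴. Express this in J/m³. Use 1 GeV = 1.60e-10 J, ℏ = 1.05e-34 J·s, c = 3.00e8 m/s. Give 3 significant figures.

[E]/[L]³ = [E]⁴/(ℏc)³; restore (ℏc)⁻³.
1 GeV⁴ → 1/(ℏc)³ × (1 GeV in J)⁴ = 2.10e37 J/m³.
Convert the energy scale: 170 TeV⁴ = 1.70e14 GeV⁴.
Result: 1.70e14 × 2.10e37 = 3.56e51 J/m³.

3.56e51 J/m³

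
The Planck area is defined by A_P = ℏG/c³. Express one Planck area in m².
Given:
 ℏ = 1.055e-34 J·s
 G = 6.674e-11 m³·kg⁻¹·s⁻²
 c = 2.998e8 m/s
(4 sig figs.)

A_P = ℏG/c³
  = 7.041e-45 / 2.695e25
  = 2.613e-70 m²

2.613e-70 m²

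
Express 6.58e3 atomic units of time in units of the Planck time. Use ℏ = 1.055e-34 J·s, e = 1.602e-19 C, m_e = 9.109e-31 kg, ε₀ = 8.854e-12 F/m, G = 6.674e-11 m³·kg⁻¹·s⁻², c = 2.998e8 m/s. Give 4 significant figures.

2.957e30

atomic unit of time: τ_au = (4πε₀)²ℏ³/(m_e e⁴) = 2.423e-17 s
Planck time: t_P = √(ℏG/c⁵) = 5.392e-44 s
6.58e3 × 2.423e-17 / 5.392e-44 = 2.957e30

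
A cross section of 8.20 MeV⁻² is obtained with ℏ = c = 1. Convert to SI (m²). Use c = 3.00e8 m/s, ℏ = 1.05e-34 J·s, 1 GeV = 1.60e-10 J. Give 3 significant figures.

3.18e-25 m²

Area is [L]² = [E]⁻²·(ℏc)²; restore (ℏc)².
1 GeV⁻² → (ℏc)² × (1 GeV in J)⁻² = 3.88e-32 m².
Convert the energy scale: 8.20 MeV⁻² = 8.20e6 GeV⁻².
Result: 8.20e6 × 3.88e-32 = 3.18e-25 m².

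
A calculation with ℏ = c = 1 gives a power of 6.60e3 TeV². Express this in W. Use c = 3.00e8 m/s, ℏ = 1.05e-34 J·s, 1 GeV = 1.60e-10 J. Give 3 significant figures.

1.61e24 W

Power is [E]/[T] = [E]²/ℏ.
1 GeV² → 1/ℏ × (1 GeV in J)² = 2.44e14 W.
Convert the energy scale: 6.60e3 TeV² = 6.60e9 GeV².
Result: 6.60e9 × 2.44e14 = 1.61e24 W.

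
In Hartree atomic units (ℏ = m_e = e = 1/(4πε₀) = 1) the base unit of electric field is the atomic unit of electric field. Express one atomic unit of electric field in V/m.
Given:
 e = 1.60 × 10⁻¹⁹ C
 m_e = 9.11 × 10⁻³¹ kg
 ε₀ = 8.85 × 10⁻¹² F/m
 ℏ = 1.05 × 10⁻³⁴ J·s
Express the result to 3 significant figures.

E_au = E_h/(e a₀) = m_e²e⁵/((4πε₀)³ℏ⁴)
E_h = 4.38 × 10⁻¹⁸ J
a₀ = 5.26 × 10⁻¹¹ m
E_h/(e·a₀) = 5.20 × 10¹¹ V/m

5.20 × 10¹¹ V/m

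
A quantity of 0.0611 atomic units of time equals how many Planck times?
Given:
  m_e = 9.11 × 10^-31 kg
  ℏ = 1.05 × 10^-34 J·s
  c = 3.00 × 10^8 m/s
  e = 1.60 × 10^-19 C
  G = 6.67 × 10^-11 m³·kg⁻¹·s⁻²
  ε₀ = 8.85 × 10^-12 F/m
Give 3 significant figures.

atomic unit of time: τ_au = (4πε₀)²ℏ³/(m_e e⁴) = 2.40 × 10^-17 s
Planck time: t_P = √(ℏG/c⁵) = 5.37 × 10^-44 s
0.0611 × 2.40 × 10^-17 / 5.37 × 10^-44 = 2.73 × 10^25

2.73 × 10^25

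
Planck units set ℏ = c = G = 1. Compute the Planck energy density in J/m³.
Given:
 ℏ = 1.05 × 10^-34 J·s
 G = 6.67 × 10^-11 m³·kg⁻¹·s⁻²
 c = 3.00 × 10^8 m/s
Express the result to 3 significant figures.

4.68 × 10^113 J/m³

Dimensional analysis gives u_P = c⁷/(ℏG²).
  = 2.19 × 10^59 / 4.67 × 10^-55
  = 4.68 × 10^113 J/m³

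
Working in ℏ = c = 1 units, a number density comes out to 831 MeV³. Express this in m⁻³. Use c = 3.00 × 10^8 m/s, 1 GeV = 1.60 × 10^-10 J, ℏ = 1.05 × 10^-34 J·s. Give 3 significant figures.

Number density is [L]⁻³ = [E]³/(ℏc)³.
1 GeV³ → 1/(ℏc)³ × (1 GeV in J)³ = 1.31 × 10^47 m⁻³.
Convert the energy scale: 831 MeV³ = 8.31 × 10^-7 GeV³.
Result: 8.31 × 10^-7 × 1.31 × 10^47 = 1.09 × 10^41 m⁻³.

1.09 × 10^41 m⁻³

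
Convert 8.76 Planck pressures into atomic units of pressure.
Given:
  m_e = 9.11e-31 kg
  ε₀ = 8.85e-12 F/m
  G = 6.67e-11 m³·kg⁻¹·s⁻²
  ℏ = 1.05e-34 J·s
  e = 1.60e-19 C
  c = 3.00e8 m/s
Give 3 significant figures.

Planck pressure: p_P = c⁷/(ℏG²) = 4.68e113 Pa
atomic unit of pressure: P_au = E_h/a₀³ = m_e⁴e¹⁰/((4πε₀)⁵ℏ⁸) = 3.01e13 Pa
8.76 × 4.68e113 / 3.01e13 = 1.36e101

1.36e101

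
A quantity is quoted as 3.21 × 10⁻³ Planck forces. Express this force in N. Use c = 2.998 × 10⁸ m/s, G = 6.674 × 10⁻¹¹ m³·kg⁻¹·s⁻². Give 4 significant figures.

3.885 × 10⁴¹ N

One Planck force: F_P = c⁴/G = 1.210 × 10⁴⁴ N.
3.21 × 10⁻³ × 1.210 × 10⁴⁴ N = 3.885 × 10⁴¹ N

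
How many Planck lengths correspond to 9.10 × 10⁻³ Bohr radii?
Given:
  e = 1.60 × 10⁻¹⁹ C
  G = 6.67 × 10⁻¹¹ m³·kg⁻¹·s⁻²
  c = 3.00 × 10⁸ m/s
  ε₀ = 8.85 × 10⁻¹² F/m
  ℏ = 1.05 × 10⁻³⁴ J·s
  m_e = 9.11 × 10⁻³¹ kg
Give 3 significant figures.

2.97 × 10²²

Bohr radius: a₀ = 4πε₀ℏ²/(m_e e²) = 5.26 × 10⁻¹¹ m
Planck length: ℓ_P = √(ℏG/c³) = 1.61 × 10⁻³⁵ m
9.10 × 10⁻³ × 5.26 × 10⁻¹¹ / 1.61 × 10⁻³⁵ = 2.97 × 10²²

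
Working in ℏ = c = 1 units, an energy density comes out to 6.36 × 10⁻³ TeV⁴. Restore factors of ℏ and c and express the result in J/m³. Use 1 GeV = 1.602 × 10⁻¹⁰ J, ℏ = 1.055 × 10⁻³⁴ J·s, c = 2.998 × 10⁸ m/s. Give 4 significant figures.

1.324 × 10⁴⁷ J/m³

[E]/[L]³ = [E]⁴/(ℏc)³; restore (ℏc)⁻³.
1 GeV⁴ → 1/(ℏc)³ × (1 GeV in J)⁴ = 2.082 × 10³⁷ J/m³.
Convert the energy scale: 6.36 × 10⁻³ TeV⁴ = 6.36 × 10⁹ GeV⁴.
Result: 6.36 × 10⁹ × 2.082 × 10³⁷ = 1.324 × 10⁴⁷ J/m³.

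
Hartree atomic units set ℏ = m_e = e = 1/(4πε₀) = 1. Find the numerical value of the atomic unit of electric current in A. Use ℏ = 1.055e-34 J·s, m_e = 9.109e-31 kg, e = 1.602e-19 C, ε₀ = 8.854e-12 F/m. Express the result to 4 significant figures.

Dimensional analysis gives I_au = e E_h/ℏ = m_e e⁵/((4πε₀)²ℏ³).
E_h = 4.354e-18 J
e·E_h/ℏ = 6.612e-3 A

6.612e-3 A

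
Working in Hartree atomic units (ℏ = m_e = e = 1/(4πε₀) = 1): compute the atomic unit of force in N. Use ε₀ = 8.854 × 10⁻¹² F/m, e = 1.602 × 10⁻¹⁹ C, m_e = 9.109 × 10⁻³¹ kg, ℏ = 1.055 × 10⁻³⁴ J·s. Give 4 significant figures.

The unique combination of the constants set to 1 with dimensions of force is F_au = E_h/a₀ = m_e²e⁶/((4πε₀)³ℏ⁴).
E_h = 4.354 × 10⁻¹⁸ J
a₀ = 5.297 × 10⁻¹¹ m
E_h/a₀ = 8.220 × 10⁻⁸ N

8.220 × 10⁻⁸ N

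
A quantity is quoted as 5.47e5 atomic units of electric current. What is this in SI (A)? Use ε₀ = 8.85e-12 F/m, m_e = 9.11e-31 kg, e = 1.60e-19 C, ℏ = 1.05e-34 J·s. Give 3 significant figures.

3.65e3 A

One atomic unit of electric current: I_au = e E_h/ℏ = m_e e⁵/((4πε₀)²ℏ³) = 6.67e-3 A.
5.47e5 × 6.67e-3 A = 3.65e3 A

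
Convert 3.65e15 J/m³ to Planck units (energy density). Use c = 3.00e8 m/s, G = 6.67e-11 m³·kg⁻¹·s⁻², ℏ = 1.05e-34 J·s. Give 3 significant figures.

7.80e-99

Planck energy density: u_P = c⁷/(ℏG²) = 4.68e113 J/m³.
3.65e15 / 4.68e113 = 7.80e-99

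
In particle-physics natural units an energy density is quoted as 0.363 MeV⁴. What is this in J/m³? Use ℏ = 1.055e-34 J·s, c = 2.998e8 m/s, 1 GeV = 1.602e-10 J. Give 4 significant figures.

7.556e24 J/m³

[E]/[L]³ = [E]⁴/(ℏc)³; restore (ℏc)⁻³.
1 GeV⁴ → 1/(ℏc)³ × (1 GeV in J)⁴ = 2.082e37 J/m³.
Convert the energy scale: 0.363 MeV⁴ = 3.63e-13 GeV⁴.
Result: 3.63e-13 × 2.082e37 = 7.556e24 J/m³.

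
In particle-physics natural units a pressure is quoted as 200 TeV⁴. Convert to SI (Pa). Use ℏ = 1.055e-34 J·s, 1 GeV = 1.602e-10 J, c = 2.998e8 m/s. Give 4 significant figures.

4.163e51 Pa

Pressure is [E]/[L]³ = [E]⁴/(ℏc)³.
1 GeV⁴ → 1/(ℏc)³ × (1 GeV in J)⁴ = 2.082e37 Pa.
Convert the energy scale: 200 TeV⁴ = 2.00e14 GeV⁴.
Result: 2.00e14 × 2.082e37 = 4.163e51 Pa.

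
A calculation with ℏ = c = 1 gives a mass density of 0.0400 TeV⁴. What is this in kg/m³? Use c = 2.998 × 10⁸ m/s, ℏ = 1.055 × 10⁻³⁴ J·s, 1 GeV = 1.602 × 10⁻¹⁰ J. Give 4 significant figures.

Mass density is [E]/(c²[L]³) = [E]⁴/(ℏ³c⁵).
1 GeV⁴ → 1/(ℏ³c⁵) × (1 GeV in J)⁴ = 2.316 × 10²⁰ kg/m³.
Convert the energy scale: 0.0400 TeV⁴ = 4.00 × 10¹⁰ GeV⁴.
Result: 4.00 × 10¹⁰ × 2.316 × 10²⁰ = 9.264 × 10³⁰ kg/m³.

9.264 × 10³⁰ kg/m³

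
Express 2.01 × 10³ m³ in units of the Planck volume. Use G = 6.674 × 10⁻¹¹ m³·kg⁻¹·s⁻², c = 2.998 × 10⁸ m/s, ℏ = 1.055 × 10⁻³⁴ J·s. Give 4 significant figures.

Planck volume: V_P = (ℏG/c³)^(3/2) = 4.224 × 10⁻¹⁰⁵ m³.
2.01 × 10³ / 4.224 × 10⁻¹⁰⁵ = 4.759 × 10¹⁰⁷

4.759 × 10¹⁰⁷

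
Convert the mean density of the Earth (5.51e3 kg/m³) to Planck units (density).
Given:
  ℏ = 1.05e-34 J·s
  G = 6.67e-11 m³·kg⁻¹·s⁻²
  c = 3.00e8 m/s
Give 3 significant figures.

1.06e-93

Planck density: ρ_P = c⁵/(ℏG²) = 5.20e96 kg/m³.
5.51e3 / 5.20e96 = 1.06e-93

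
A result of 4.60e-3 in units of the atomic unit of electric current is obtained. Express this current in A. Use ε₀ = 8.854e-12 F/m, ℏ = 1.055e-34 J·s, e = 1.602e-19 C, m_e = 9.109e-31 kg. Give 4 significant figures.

3.041e-5 A

One atomic unit of electric current: I_au = e E_h/ℏ = m_e e⁵/((4πε₀)²ℏ³) = 6.612e-3 A.
4.60e-3 × 6.612e-3 A = 3.041e-5 A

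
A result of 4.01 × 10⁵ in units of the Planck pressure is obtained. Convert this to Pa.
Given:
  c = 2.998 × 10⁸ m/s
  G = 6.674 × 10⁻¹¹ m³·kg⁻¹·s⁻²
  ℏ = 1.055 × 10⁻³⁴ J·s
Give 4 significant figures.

1.858 × 10¹¹⁹ Pa

One Planck pressure: p_P = c⁷/(ℏG²) = 4.632 × 10¹¹³ Pa.
4.01 × 10⁵ × 4.632 × 10¹¹³ Pa = 1.858 × 10¹¹⁹ Pa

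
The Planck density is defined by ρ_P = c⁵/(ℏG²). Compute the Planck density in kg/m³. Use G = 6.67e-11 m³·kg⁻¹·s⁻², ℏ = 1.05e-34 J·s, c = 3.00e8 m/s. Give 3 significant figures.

ρ_P = c⁵/(ℏG²)
  = 2.43e42 / 4.67e-55
  = 5.20e96 kg/m³

5.20e96 kg/m³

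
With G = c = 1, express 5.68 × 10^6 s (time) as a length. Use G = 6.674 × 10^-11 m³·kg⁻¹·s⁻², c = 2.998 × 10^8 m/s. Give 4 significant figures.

Time → length via c.
5.68 × 10^6 s × (c) = 1.703 × 10^15 m

1.703 × 10^15 m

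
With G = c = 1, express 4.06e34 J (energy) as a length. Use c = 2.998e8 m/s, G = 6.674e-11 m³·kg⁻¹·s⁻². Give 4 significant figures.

3.354e-10 m

Energy → length via G/c⁴.
4.06e34 J × (G/c⁴) = 3.354e-10 m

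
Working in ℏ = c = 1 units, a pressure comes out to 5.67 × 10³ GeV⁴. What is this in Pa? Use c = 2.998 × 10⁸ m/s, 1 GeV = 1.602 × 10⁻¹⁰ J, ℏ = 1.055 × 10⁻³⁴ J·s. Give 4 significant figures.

Pressure is [E]/[L]³ = [E]⁴/(ℏc)³.
1 GeV⁴ → 1/(ℏc)³ × (1 GeV in J)⁴ = 2.082 × 10³⁷ Pa.
Result: 5.67 × 10³ × 2.082 × 10³⁷ = 1.180 × 10⁴¹ Pa.

1.180 × 10⁴¹ Pa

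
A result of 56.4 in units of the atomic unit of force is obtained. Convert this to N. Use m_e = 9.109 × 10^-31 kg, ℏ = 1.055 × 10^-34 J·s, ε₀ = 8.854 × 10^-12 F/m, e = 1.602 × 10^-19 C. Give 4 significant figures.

One atomic unit of force: F_au = E_h/a₀ = m_e²e⁶/((4πε₀)³ℏ⁴) = 8.220 × 10^-8 N.
56.4 × 8.220 × 10^-8 N = 4.636 × 10^-6 N

4.636 × 10^-6 N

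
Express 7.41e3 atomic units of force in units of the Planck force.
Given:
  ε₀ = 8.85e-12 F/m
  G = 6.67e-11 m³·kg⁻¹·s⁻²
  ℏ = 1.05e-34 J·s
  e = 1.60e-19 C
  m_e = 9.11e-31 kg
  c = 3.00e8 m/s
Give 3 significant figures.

5.08e-48

atomic unit of force: F_au = E_h/a₀ = m_e²e⁶/((4πε₀)³ℏ⁴) = 8.33e-8 N
Planck force: F_P = c⁴/G = 1.21e44 N
7.41e3 × 8.33e-8 / 1.21e44 = 5.08e-48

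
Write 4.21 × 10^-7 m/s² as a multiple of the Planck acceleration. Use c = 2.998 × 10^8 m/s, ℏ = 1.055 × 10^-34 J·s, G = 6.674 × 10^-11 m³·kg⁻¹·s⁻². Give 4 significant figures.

7.572 × 10^-59

Planck acceleration: a_P = √(c⁷/(ℏG)) = 5.560 × 10^51 m/s².
4.21 × 10^-7 / 5.560 × 10^51 = 7.572 × 10^-59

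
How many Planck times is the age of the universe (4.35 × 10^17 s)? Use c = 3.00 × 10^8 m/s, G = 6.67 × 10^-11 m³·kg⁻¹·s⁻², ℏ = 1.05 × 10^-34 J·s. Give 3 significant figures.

8.10 × 10^60

Planck time: t_P = √(ℏG/c⁵) = 5.37 × 10^-44 s.
4.35 × 10^17 / 5.37 × 10^-44 = 8.10 × 10^60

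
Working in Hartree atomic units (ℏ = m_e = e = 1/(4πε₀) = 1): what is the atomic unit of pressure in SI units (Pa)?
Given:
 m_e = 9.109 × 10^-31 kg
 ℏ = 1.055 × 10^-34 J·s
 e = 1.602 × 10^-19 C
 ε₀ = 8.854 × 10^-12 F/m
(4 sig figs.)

Dimensional analysis gives P_au = E_h/a₀³ = m_e⁴e¹⁰/((4πε₀)⁵ℏ⁸).
E_h = 4.354 × 10^-18 J
a₀ = 5.297 × 10^-11 m
E_h/a₀³ = 2.929 × 10^13 Pa

2.929 × 10^13 Pa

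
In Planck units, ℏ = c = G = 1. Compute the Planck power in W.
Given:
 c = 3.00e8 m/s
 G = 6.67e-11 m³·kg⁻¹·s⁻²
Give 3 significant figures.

The unique combination of the constants set to 1 with dimensions of power is P_P = c⁵/G.
  = 2.43e42 / 6.67e-11
  = 3.64e52 W

3.64e52 W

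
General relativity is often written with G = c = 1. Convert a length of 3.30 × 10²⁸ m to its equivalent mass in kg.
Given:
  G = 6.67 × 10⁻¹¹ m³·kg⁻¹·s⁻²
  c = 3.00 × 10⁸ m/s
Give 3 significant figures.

Length → mass via c²/G.
3.30 × 10²⁸ m × (c²/G) = 4.45 × 10⁵⁵ kg

4.45 × 10⁵⁵ kg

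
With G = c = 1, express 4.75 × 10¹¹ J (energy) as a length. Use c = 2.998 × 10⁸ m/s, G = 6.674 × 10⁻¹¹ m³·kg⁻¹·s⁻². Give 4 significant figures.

Energy → length via G/c⁴.
4.75 × 10¹¹ J × (G/c⁴) = 3.924 × 10⁻³³ m

3.924 × 10⁻³³ m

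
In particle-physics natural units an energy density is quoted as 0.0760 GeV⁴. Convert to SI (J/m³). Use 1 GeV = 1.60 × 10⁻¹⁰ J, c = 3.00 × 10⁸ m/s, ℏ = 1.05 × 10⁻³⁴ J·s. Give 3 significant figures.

1.59 × 10³⁶ J/m³

[E]/[L]³ = [E]⁴/(ℏc)³; restore (ℏc)⁻³.
1 GeV⁴ → 1/(ℏc)³ × (1 GeV in J)⁴ = 2.10 × 10³⁷ J/m³.
Result: 0.0760 × 2.10 × 10³⁷ = 1.59 × 10³⁶ J/m³.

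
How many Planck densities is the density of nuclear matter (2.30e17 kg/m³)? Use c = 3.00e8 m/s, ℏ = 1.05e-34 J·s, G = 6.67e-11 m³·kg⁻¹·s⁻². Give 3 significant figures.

4.42e-80

Planck density: ρ_P = c⁵/(ℏG²) = 5.20e96 kg/m³.
2.30e17 / 5.20e96 = 4.42e-80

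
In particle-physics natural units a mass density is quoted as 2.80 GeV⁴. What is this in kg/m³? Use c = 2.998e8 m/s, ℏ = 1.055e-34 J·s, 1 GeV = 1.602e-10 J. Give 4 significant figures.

Mass density is [E]/(c²[L]³) = [E]⁴/(ℏ³c⁵).
1 GeV⁴ → 1/(ℏ³c⁵) × (1 GeV in J)⁴ = 2.316e20 kg/m³.
Result: 2.80 × 2.316e20 = 6.485e20 kg/m³.

6.485e20 kg/m³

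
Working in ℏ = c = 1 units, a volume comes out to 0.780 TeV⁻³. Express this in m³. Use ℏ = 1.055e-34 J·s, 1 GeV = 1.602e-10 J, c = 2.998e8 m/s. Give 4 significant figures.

6.003e-57 m³

Volume is [L]³ = [E]⁻³·(ℏc)³.
1 GeV⁻³ → (ℏc)³ × (1 GeV in J)⁻³ = 7.696e-48 m³.
Convert the energy scale: 0.780 TeV⁻³ = 7.80e-10 GeV⁻³.
Result: 7.80e-10 × 7.696e-48 = 6.003e-57 m³.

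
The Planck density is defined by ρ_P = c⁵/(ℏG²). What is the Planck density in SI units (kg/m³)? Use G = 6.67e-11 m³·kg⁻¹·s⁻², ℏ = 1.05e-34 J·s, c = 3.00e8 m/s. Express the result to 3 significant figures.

ρ_P = c⁵/(ℏG²)
  = 2.43e42 / 4.67e-55
  = 5.20e96 kg/m³

5.20e96 kg/m³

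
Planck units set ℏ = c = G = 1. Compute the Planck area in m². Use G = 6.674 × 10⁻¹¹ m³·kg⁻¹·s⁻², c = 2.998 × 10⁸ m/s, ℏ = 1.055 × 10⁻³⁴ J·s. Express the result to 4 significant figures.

From ℏ = c = G = 1 the area scale is A_P = ℏG/c³.
  = 7.041 × 10⁻⁴⁵ / 2.695 × 10²⁵
  = 2.613 × 10⁻⁷⁰ m²

2.613 × 10⁻⁷⁰ m²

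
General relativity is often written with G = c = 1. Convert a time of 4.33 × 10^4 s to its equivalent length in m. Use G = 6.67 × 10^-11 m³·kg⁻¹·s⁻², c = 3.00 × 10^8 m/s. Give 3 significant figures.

Time → length via c.
4.33 × 10^4 s × (c) = 1.30 × 10^13 m

1.30 × 10^13 m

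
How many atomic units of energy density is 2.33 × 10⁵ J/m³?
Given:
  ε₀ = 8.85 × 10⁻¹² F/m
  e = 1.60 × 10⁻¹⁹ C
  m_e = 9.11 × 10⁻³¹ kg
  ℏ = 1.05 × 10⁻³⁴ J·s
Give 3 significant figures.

7.73 × 10⁻⁹

atomic unit of energy density: u_au = E_h/a₀³ = m_e⁴e¹⁰/((4πε₀)⁵ℏ⁸) = 3.01 × 10¹³ J/m³.
2.33 × 10⁵ / 3.01 × 10¹³ = 7.73 × 10⁻⁹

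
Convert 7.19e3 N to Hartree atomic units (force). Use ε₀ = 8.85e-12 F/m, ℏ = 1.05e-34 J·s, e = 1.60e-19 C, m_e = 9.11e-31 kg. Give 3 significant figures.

atomic unit of force: F_au = E_h/a₀ = m_e²e⁶/((4πε₀)³ℏ⁴) = 8.33e-8 N.
7.19e3 / 8.33e-8 = 8.63e10

8.63e10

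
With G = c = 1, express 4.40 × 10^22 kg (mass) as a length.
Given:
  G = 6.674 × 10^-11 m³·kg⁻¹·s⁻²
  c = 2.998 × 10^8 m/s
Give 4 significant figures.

In G = c = 1 units mass has dimensions of length; the conversion factor is G/c².
4.40 × 10^22 kg × (G/c²) = 3.267 × 10^-5 m

3.267 × 10^-5 m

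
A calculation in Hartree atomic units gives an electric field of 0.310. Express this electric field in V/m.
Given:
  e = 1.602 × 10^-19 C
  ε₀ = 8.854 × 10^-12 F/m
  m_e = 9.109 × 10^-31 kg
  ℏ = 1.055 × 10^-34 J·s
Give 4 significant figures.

One atomic unit of electric field: E_au = E_h/(e a₀) = m_e²e⁵/((4πε₀)³ℏ⁴) = 5.131 × 10^11 V/m.
0.310 × 5.131 × 10^11 V/m = 1.591 × 10^11 V/m

1.591 × 10^11 V/m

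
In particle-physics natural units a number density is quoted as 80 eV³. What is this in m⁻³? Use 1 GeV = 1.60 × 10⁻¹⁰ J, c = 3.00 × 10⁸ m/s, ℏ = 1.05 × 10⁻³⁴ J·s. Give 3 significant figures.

1.05 × 10²² m⁻³

Number density is [L]⁻³ = [E]³/(ℏc)³.
1 GeV³ → 1/(ℏc)³ × (1 GeV in J)³ = 1.31 × 10⁴⁷ m⁻³.
Convert the energy scale: 80 eV³ = 8.00 × 10⁻²⁶ GeV³.
Result: 8.00 × 10⁻²⁶ × 1.31 × 10⁴⁷ = 1.05 × 10²² m⁻³.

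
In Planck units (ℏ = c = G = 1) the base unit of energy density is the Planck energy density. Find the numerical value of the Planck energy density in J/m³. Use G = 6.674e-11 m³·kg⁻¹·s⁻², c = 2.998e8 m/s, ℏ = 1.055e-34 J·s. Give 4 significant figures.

4.632e113 J/m³

u_P = c⁷/(ℏG²)
  = 2.177e59 / 4.699e-55
  = 4.632e113 J/m³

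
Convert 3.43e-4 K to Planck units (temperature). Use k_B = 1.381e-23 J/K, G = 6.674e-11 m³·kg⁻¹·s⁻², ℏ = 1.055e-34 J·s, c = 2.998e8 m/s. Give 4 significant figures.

Planck temperature: T_P = √(ℏc⁵/G) / k_B = 1.417e32 K.
3.43e-4 / 1.417e32 = 2.421e-36

2.421e-36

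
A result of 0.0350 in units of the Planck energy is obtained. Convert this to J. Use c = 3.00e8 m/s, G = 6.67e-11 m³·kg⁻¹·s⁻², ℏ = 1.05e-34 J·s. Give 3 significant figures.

One Planck energy: E_P = √(ℏc⁵/G) = 1.96e9 J.
0.0350 × 1.96e9 J = 6.85e7 J

6.85e7 J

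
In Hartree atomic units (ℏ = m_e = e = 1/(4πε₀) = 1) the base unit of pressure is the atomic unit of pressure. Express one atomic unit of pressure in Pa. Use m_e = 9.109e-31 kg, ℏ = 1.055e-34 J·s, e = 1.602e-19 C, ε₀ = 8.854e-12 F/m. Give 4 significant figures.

P_au = E_h/a₀³ = m_e⁴e¹⁰/((4πε₀)⁵ℏ⁸)
E_h = 4.354e-18 J
a₀ = 5.297e-11 m
E_h/a₀³ = 2.929e13 Pa

2.929e13 Pa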